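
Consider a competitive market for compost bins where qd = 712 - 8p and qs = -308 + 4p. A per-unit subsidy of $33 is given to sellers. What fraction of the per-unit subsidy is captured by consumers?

Consumer share = 1/3

Pre-subsidy: 712 - 8p = -308 + 4p gives p* = 85, q* = 32.
With the subsidy, sellers receive ps = pb + 33 for each unit, where pb is the price buyers pay.
Supply in terms of pb becomes qs = -308 + 4(pb + 33) = -176 + 4pb. Setting this equal to demand: 712 - 8pb = -176 + 4pb, so pb = 74.
Sellers receive ps = 74 + 33 = 107; q' = 712 − 8·74 = 120.
Buyers' price falls by p* − pb = 85 − 74 = 11; sellers' price rises by ps − p* = 107 − 85 = 22.
So consumers capture 11/33 = 1/3 of each unit of subsidy.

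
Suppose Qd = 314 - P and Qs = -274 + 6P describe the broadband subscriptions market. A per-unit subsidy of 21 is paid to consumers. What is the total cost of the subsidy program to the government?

Pre-subsidy: 314 - P = -274 + 6P gives P* = 84, Q* = 230.
With the rebate, buyers effectively pay Pb = Ps − 21, where Ps is the price sellers receive.
Demand in terms of Ps becomes Qd = 314 − 1(Ps − 21) = 335 - Ps. Setting this equal to supply: 335 - Ps = -274 + 6Ps, so Ps = 87.
Buyers pay Pb = 87 − 21 = 66; Q' = -274 + 6·87 = 248.
Government outlay = subsidy × quantity = 21 × 248 = 5208.

Government cost = 5208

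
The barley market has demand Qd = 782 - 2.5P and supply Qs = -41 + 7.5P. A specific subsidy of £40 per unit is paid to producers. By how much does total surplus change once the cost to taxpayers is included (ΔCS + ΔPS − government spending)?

Net change in total surplus = -£1500

Pre-subsidy: 782 - 2.5P = -41 + 7.5P gives P* = 82.3, Q* = 576.25.
With the subsidy, sellers receive Ps = Pb + 40 for each unit, where Pb is the price buyers pay.
Supply in terms of Pb becomes Qs = -41 + 7.5(Pb + 40) = 259 + 7.5Pb. Setting this equal to demand: 782 - 2.5Pb = 259 + 7.5Pb, so Pb = 52.3.
Sellers receive Ps = 52.3 + 40 = 92.3; Q' = 782 − 2.5·52.3 = 651.25.
ΔCS = ½(576.25 + 651.25)(82.3 − 52.3) = 18412.5; ΔPS = ½(576.25 + 651.25)(92.3 − 82.3) = 6137.5.
Government spending = 40 × 651.25 = 26050.
Net change = 18412.5 + 6137.5 − 26050 = -1500. The loss equals the DWL triangle ½·40·75.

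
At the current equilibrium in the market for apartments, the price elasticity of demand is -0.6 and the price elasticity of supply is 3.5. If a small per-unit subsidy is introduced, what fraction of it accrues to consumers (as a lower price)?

Consumer share = 35/41

For a small subsidy around the equilibrium, the benefit split depends on the relative slopes, which at a point are proportional to the elasticities.
Buyer share = εs/(εs + |εd|) = 3.5/(3.5 + 0.6) = 35/41; seller share = |εd|/(εs + |εd|) = 6/41.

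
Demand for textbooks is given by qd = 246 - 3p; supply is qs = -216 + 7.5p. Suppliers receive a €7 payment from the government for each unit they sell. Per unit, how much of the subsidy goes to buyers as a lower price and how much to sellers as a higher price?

Buyers gain €5 per unit; sellers gain €2 per unit

Pre-subsidy: 246 - 3p = -216 + 7.5p gives p* = 44, q* = 114.
With the subsidy, sellers receive ps = pb + 7 for each unit, where pb is the price buyers pay.
Supply in terms of pb becomes qs = -216 + 7.5(pb + 7) = -163.5 + 7.5pb. Setting this equal to demand: 246 - 3pb = -163.5 + 7.5pb, so pb = 39.
Sellers receive ps = 39 + 7 = 46; q' = 246 − 3·39 = 129.
Buyers' price falls by p* − pb = 44 − 39 = 5; sellers' price rises by ps − p* = 46 − 44 = 2.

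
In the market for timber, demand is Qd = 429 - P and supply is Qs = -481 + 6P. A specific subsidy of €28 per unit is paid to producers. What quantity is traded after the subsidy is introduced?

Pre-subsidy: 429 - P = -481 + 6P gives P* = 130, Q* = 299.
With the subsidy, sellers receive Ps = Pb + 28 for each unit, where Pb is the price buyers pay.
Supply in terms of Pb becomes Qs = -481 + 6(Pb + 28) = -313 + 6Pb. Setting this equal to demand: 429 - Pb = -313 + 6Pb, so Pb = 106.
Sellers receive Ps = 106 + 28 = 134; Q' = 429 − 1·106 = 323.

Q' = 323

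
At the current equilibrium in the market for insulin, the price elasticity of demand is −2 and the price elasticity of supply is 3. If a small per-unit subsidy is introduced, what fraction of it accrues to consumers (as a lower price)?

Consumer share = 0.6

For a small subsidy around the equilibrium, the benefit split depends on the relative slopes, which at a point are proportional to the elasticities.
Buyer share = εs/(εs + |εd|) = 3/(3 + 2) = 0.6; seller share = |εd|/(εs + |εd|) = 0.4.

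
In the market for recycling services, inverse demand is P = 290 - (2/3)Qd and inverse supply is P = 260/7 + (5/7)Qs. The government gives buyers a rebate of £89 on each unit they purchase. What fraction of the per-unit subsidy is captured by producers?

Pre-subsidy: 290 - (2/3)Q = 260/7 + (5/7)Q gives Q* = 5310/29 and P* = 4870/29.
With the rebate, buyers effectively pay Pb = Ps − 89, where Ps is the price sellers receive.
On the curves, Pb = 290 - (2/3)Q and Ps = 260/7 + (5/7)Q; the wedge Ps − Pb = 89 gives 260/7 + (5/7)Q − (290 - (2/3)Q) = 89, so Q' = 7179/29.
Then Pb = 290 − (2/3)·(7179/29) = 3624/29 and Ps = 260/7 + (5/7)·(7179/29) = 6205/29.
Buyers' price falls by P* − Pb = 4870/29 − 3624/29 = 1246/29; sellers' price rises by Ps − P* = 6205/29 − 4870/29 = 1335/29.
So producers capture (1335/29)/89 = 15/29 of each unit of subsidy.

Producer share = 15/29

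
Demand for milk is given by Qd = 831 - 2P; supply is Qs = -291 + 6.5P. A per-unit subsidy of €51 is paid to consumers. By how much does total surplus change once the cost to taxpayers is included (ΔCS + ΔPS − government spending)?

Net change in total surplus = -€1989

Pre-subsidy: 831 - 2P = -291 + 6.5P gives P* = 132, Q* = 567.
With the rebate, buyers effectively pay Pb = Ps − 51, where Ps is the price sellers receive.
Demand in terms of Ps becomes Qd = 831 − 2(Ps − 51) = 933 - 2Ps. Setting this equal to supply: 933 - 2Ps = -291 + 6.5Ps, so Ps = 144.
Buyers pay Pb = 144 − 51 = 93; Q' = -291 + 6.5·144 = 645.
ΔCS = ½(567 + 645)(132 − 93) = 23634; ΔPS = ½(567 + 645)(144 − 132) = 7272.
Government spending = 51 × 645 = 32895.
Net change = 23634 + 7272 − 32895 = -1989. The loss equals the DWL triangle ½·51·78.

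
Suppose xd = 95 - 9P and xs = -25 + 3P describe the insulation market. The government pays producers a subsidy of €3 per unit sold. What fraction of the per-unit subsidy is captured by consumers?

Pre-subsidy: 95 - 9P = -25 + 3P gives P* = 10, x* = 5.
With the subsidy, sellers receive Ps = Pb + 3 for each unit, where Pb is the price buyers pay.
Supply in terms of Pb becomes xs = -25 + 3(Pb + 3) = -16 + 3Pb. Setting this equal to demand: 95 - 9Pb = -16 + 3Pb, so Pb = 9.25.
Sellers receive Ps = 9.25 + 3 = 12.25; x' = 95 − 9·9.25 = 11.75.
Buyers' price falls by P* − Pb = 10 − 9.25 = 0.75; sellers' price rises by Ps − P* = 12.25 − 10 = 2.25.
So consumers capture 0.75/3 = 0.25 of each unit of subsidy.

Consumer share = 0.25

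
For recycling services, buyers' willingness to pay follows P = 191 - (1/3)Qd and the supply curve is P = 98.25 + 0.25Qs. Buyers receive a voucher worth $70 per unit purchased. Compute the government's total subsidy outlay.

Pre-subsidy: 191 - (1/3)Q = 98.25 + 0.25Q gives Q* = 159 and P* = 138.
With the rebate, buyers effectively pay Pb = Ps − 70, where Ps is the price sellers receive.
On the curves, Pb = 191 - (1/3)Q and Ps = 98.25 + 0.25Q; the wedge Ps − Pb = 70 gives 98.25 + 0.25Q − (191 - (1/3)Q) = 70, so Q' = 279.
Then Pb = 191 − (1/3)·279 = 98 and Ps = 98.25 + 0.25·279 = 168.
Government outlay = subsidy × quantity = 70 × 279 = 19530.

Government cost = $19530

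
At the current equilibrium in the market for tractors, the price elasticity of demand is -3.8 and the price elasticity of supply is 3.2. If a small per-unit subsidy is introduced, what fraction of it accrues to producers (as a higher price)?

Producer share = 19/35

For a small subsidy around the equilibrium, the benefit split depends on the relative slopes, which at a point are proportional to the elasticities.
Buyer share = εs/(εs + |εd|) = 3.2/(3.2 + 3.8) = 16/35; seller share = |εd|/(εs + |εd|) = 19/35.
So producers capture 19/35 of the subsidy.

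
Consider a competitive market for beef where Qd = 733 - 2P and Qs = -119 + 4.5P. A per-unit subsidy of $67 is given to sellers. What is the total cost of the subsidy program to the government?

Government cost = 490909/13

Pre-subsidy: 733 - 2P = -119 + 4.5P gives P* = 1704/13, Q* = 6121/13.
With the subsidy, sellers receive Ps = Pb + 67 for each unit, where Pb is the price buyers pay.
Supply in terms of Pb becomes Qs = -119 + 4.5(Pb + 67) = 182.5 + 4.5Pb. Setting this equal to demand: 733 - 2Pb = 182.5 + 4.5Pb, so Pb = 1101/13.
Sellers receive Ps = 1101/13 + 67 = 1972/13; Q' = 733 − 2·(1101/13) = 7327/13.
Government outlay = subsidy × quantity = 67 × 7327/13 = 490909/13.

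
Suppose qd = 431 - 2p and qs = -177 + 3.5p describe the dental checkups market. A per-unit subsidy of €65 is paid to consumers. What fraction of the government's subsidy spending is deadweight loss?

Pre-subsidy: 431 - 2p = -177 + 3.5p gives p* = 1216/11, q* = 2309/11.
With the rebate, buyers effectively pay pb = ps − 65, where ps is the price sellers receive.
Demand in terms of ps becomes qd = 431 − 2(ps − 65) = 561 - 2ps. Setting this equal to supply: 561 - 2ps = -177 + 3.5ps, so ps = 1476/11.
Buyers pay pb = 1476/11 − 65 = 761/11; q' = -177 + 3.5·(1476/11) = 3219/11.
ΔCS = ½(2309/11 + 3219/11)(1216/11 − 761/11) = 1257620/121; ΔPS = ½(2309/11 + 3219/11)(1476/11 − 1216/11) = 718640/121.
Government spending = 65 × 3219/11 = 209235/11.
DWL = ½ × 65 × (3219/11 − 2309/11) = 29575/11; fraction = (29575/11) / (209235/11) = 455/3219.

DWL / government spending = 455/3219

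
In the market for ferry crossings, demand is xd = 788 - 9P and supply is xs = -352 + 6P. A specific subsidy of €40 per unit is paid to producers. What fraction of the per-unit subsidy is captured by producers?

Producer share = 0.6

Pre-subsidy: 788 - 9P = -352 + 6P gives P* = 76, x* = 104.
With the subsidy, sellers receive Ps = Pb + 40 for each unit, where Pb is the price buyers pay.
Supply in terms of Pb becomes xs = -352 + 6(Pb + 40) = -112 + 6Pb. Setting this equal to demand: 788 - 9Pb = -112 + 6Pb, so Pb = 60.
Sellers receive Ps = 60 + 40 = 100; x' = 788 − 9·60 = 248.
Buyers' price falls by P* − Pb = 76 − 60 = 16; sellers' price rises by Ps − P* = 100 − 76 = 24.
So producers capture 24/40 = 0.6 of each unit of subsidy.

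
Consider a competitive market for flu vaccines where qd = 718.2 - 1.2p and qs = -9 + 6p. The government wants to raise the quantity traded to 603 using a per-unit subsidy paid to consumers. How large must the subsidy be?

Required subsidy s = 6 per unit

At q = 603, invert demand for the buyer price: pb = (718.2 − 603)/1.2 = 96; invert supply for the seller price: ps = (603 − (-9))/6 = 102.
The subsidy must fill the gap: s = ps − pb = 102 − 96 = 6.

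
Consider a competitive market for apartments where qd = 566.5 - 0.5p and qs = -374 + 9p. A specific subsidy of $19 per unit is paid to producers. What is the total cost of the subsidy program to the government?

Pre-subsidy: 566.5 - 0.5p = -374 + 9p gives p* = 99, q* = 517.
With the subsidy, sellers receive ps = pb + 19 for each unit, where pb is the price buyers pay.
Supply in terms of pb becomes qs = -374 + 9(pb + 19) = -203 + 9pb. Setting this equal to demand: 566.5 - 0.5pb = -203 + 9pb, so pb = 81.
Sellers receive ps = 81 + 19 = 100; q' = 566.5 − 0.5·81 = 526.
Government outlay = subsidy × quantity = 19 × 526 = 9994.

Government cost = $9994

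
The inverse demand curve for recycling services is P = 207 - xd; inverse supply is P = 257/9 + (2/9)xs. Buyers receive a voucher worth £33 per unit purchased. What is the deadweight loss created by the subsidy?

Deadweight loss = £445.5

Pre-subsidy: 207 - x = 257/9 + (2/9)x gives x* = 146 and P* = 61.
With the rebate, buyers effectively pay Pb = Ps − 33, where Ps is the price sellers receive.
On the curves, Pb = 207 - x and Ps = 257/9 + (2/9)x; the wedge Ps − Pb = 33 gives 257/9 + (2/9)x − (207 - x) = 33, so x' = 173.
Then Pb = 207 − 1·173 = 34 and Ps = 257/9 + (2/9)·173 = 67.
The subsidy expands output by 173 − 146 = 27 past the efficient level; on those units the gap between marginal cost and willingness to pay runs from 0 up to 33.
DWL = ½ × 33 × 27 = 445.5.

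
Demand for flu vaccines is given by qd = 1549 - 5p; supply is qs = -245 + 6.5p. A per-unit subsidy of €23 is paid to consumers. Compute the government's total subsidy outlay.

Government cost = €19182

Pre-subsidy: 1549 - 5p = -245 + 6.5p gives p* = 156, q* = 769.
With the rebate, buyers effectively pay pb = ps − 23, where ps is the price sellers receive.
Demand in terms of ps becomes qd = 1549 − 5(ps − 23) = 1664 - 5ps. Setting this equal to supply: 1664 - 5ps = -245 + 6.5ps, so ps = 166.
Buyers pay pb = 166 − 23 = 143; q' = -245 + 6.5·166 = 834.
Government outlay = subsidy × quantity = 23 × 834 = 19182.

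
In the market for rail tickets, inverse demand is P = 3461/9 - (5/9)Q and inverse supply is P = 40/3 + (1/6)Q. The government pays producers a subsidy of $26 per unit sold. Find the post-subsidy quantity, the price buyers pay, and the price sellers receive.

Q' = 550; buyers pay $79; sellers receive $105

Pre-subsidy: 3461/9 - (5/9)Q = 40/3 + (1/6)Q gives Q* = 514 and P* = 99.
With the subsidy, sellers receive Ps = Pb + 26 for each unit, where Pb is the price buyers pay.
On the curves, Pb = 3461/9 - (5/9)Q and Ps = 40/3 + (1/6)Q; the wedge Ps − Pb = 26 gives 40/3 + (1/6)Q − (3461/9 - (5/9)Q) = 26, so Q' = 550.
Then Pb = 3461/9 − (5/9)·550 = 79 and Ps = 40/3 + (1/6)·550 = 105.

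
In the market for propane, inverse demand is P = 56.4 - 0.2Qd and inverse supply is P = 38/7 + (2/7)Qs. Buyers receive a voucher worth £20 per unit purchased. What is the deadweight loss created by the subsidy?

Pre-subsidy: 56.4 - 0.2Q = 38/7 + (2/7)Q gives Q* = 1784/17 and P* = 602/17.
With the rebate, buyers effectively pay Pb = Ps − 20, where Ps is the price sellers receive.
On the curves, Pb = 56.4 - 0.2Q and Ps = 38/7 + (2/7)Q; the wedge Ps − Pb = 20 gives 38/7 + (2/7)Q − (56.4 - 0.2Q) = 20, so Q' = 2484/17.
Then Pb = 56.4 − 0.2·(2484/17) = 462/17 and Ps = 38/7 + (2/7)·(2484/17) = 802/17.
The subsidy expands output by 2484/17 − 1784/17 = 700/17 past the efficient level; on those units the gap between marginal cost and willingness to pay runs from 0 up to 20.
DWL = ½ × 20 × 700/17 = 7000/17.

Deadweight loss = 7000/17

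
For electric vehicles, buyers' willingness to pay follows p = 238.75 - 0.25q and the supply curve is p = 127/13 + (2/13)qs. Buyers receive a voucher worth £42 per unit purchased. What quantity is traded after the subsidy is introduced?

q' = 671

Pre-subsidy: 238.75 - 0.25q = 127/13 + (2/13)q gives q* = 567 and p* = 97.
With the rebate, buyers effectively pay pb = ps − 42, where ps is the price sellers receive.
On the curves, pb = 238.75 - 0.25q and ps = 127/13 + (2/13)q; the wedge ps − pb = 42 gives 127/13 + (2/13)q − (238.75 - 0.25q) = 42, so q' = 671.
Then pb = 238.75 − 0.25·671 = 71 and ps = 127/13 + (2/13)·671 = 113.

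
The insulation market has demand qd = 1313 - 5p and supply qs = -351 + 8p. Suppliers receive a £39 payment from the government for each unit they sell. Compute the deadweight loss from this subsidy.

Deadweight loss = £2340

Pre-subsidy: 1313 - 5p = -351 + 8p gives p* = 128, q* = 673.
With the subsidy, sellers receive ps = pb + 39 for each unit, where pb is the price buyers pay.
Supply in terms of pb becomes qs = -351 + 8(pb + 39) = -39 + 8pb. Setting this equal to demand: 1313 - 5pb = -39 + 8pb, so pb = 104.
Sellers receive ps = 104 + 39 = 143; q' = 1313 − 5·104 = 793.
The subsidy expands output by 793 − 673 = 120 past the efficient level; on those units the gap between marginal cost and willingness to pay runs from 0 up to 39.
DWL = ½ × 39 × 120 = 2340.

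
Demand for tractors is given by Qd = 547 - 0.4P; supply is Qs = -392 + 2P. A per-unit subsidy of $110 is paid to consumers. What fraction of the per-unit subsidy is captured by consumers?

Consumer share = 5/6

Pre-subsidy: 547 - 0.4P = -392 + 2P gives P* = 391.25, Q* = 390.5.
With the rebate, buyers effectively pay Pb = Ps − 110, where Ps is the price sellers receive.
Demand in terms of Ps becomes Qd = 547 − 0.4(Ps − 110) = 591 - 0.4Ps. Setting this equal to supply: 591 - 0.4Ps = -392 + 2Ps, so Ps = 4915/12.
Buyers pay Pb = 4915/12 − 110 = 3595/12; Q' = -392 + 2·(4915/12) = 2563/6.
Buyers' price falls by P* − Pb = 391.25 − 3595/12 = 275/3; sellers' price rises by Ps − P* = 4915/12 − 391.25 = 55/3.
So consumers capture (275/3)/110 = 5/6 of each unit of subsidy.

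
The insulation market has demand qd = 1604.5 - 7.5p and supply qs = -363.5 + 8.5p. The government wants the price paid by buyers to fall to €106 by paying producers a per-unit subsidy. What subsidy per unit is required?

At a buyer price of 106, quantity demanded is 1604.5 − 7.5·106 = 809.5.
Sellers supply 809.5 only when they receive ps with -363.5 + 8.5·ps = 809.5, i.e. ps = 138.
s = ps − pb = 138 − 106 = 32.

Required subsidy s = €32 per unit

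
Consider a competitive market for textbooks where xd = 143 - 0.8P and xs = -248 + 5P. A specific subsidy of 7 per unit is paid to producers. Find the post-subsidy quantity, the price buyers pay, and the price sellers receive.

x' = 2723/29; buyers pay 1780/29; sellers receive 1983/29

Pre-subsidy: 143 - 0.8P = -248 + 5P gives P* = 1955/29, x* = 2583/29.
With the subsidy, sellers receive Ps = Pb + 7 for each unit, where Pb is the price buyers pay.
Supply in terms of Pb becomes xs = -248 + 5(Pb + 7) = -213 + 5Pb. Setting this equal to demand: 143 - 0.8Pb = -213 + 5Pb, so Pb = 1780/29.
Sellers receive Ps = 1780/29 + 7 = 1983/29; x' = 143 − 0.8·(1780/29) = 2723/29.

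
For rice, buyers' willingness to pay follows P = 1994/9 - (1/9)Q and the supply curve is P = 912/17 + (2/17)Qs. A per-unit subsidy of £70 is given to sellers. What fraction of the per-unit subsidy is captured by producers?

Producer share = 18/35

Pre-subsidy: 1994/9 - (1/9)Q = 912/17 + (2/17)Q gives Q* = 734 and P* = 140.
With the subsidy, sellers receive Ps = Pb + 70 for each unit, where Pb is the price buyers pay.
On the curves, Pb = 1994/9 - (1/9)Q and Ps = 912/17 + (2/17)Q; the wedge Ps − Pb = 70 gives 912/17 + (2/17)Q − (1994/9 - (1/9)Q) = 70, so Q' = 1040.
Then Pb = 1994/9 − (1/9)·1040 = 106 and Ps = 912/17 + (2/17)·1040 = 176.
Buyers' price falls by P* − Pb = 140 − 106 = 34; sellers' price rises by Ps − P* = 176 − 140 = 36.
So producers capture 36/70 = 18/35 of each unit of subsidy.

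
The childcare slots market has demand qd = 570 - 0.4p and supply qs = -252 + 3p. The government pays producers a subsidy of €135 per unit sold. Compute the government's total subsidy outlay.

Pre-subsidy: 570 - 0.4p = -252 + 3p gives p* = 4110/17, q* = 8046/17.
With the subsidy, sellers receive ps = pb + 135 for each unit, where pb is the price buyers pay.
Supply in terms of pb becomes qs = -252 + 3(pb + 135) = 153 + 3pb. Setting this equal to demand: 570 - 0.4pb = 153 + 3pb, so pb = 2085/17.
Sellers receive ps = 2085/17 + 135 = 4380/17; q' = 570 − 0.4·(2085/17) = 8856/17.
Government outlay = subsidy × quantity = 135 × 8856/17 = 1195560/17.

Government cost = 1195560/17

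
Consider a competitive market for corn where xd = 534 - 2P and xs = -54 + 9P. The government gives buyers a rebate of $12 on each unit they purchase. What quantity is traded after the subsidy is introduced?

x' = 4914/11

Pre-subsidy: 534 - 2P = -54 + 9P gives P* = 588/11, x* = 4698/11.
With the rebate, buyers effectively pay Pb = Ps − 12, where Ps is the price sellers receive.
Demand in terms of Ps becomes xd = 534 − 2(Ps − 12) = 558 - 2Ps. Setting this equal to supply: 558 - 2Ps = -54 + 9Ps, so Ps = 612/11.
Buyers pay Pb = 612/11 − 12 = 480/11; x' = -54 + 9·(612/11) = 4914/11.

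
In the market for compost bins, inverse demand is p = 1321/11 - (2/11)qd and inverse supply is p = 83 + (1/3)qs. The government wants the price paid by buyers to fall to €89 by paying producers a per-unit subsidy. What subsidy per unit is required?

At a buyer price of 89, quantity demanded is 660.5 − 5.5·89 = 171.
Sellers supply 171 only when they receive ps = 83 + (1/3)·171 = 140.
s = ps − pb = 140 − 89 = 51.

Required subsidy s = €51 per unit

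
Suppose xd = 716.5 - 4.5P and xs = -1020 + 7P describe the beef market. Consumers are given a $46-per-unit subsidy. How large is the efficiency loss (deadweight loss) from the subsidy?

Deadweight loss = $2898

Pre-subsidy: 716.5 - 4.5P = -1020 + 7P gives P* = 151, x* = 37.
With the rebate, buyers effectively pay Pb = Ps − 46, where Ps is the price sellers receive.
Demand in terms of Ps becomes xd = 716.5 − 4.5(Ps − 46) = 923.5 - 4.5Ps. Setting this equal to supply: 923.5 - 4.5Ps = -1020 + 7Ps, so Ps = 169.
Buyers pay Pb = 169 − 46 = 123; x' = -1020 + 7·169 = 163.
The subsidy expands output by 163 − 37 = 126 past the efficient level; on those units the gap between marginal cost and willingness to pay runs from 0 up to 46.
DWL = ½ × 46 × 126 = 2898.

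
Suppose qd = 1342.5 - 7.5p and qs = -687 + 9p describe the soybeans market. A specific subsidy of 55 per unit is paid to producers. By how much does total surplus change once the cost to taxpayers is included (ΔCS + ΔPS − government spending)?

Pre-subsidy: 1342.5 - 7.5p = -687 + 9p gives p* = 123, q* = 420.
With the subsidy, sellers receive ps = pb + 55 for each unit, where pb is the price buyers pay.
Supply in terms of pb becomes qs = -687 + 9(pb + 55) = -192 + 9pb. Setting this equal to demand: 1342.5 - 7.5pb = -192 + 9pb, so pb = 93.
Sellers receive ps = 93 + 55 = 148; q' = 1342.5 − 7.5·93 = 645.
ΔCS = ½(420 + 645)(123 − 93) = 15975; ΔPS = ½(420 + 645)(148 − 123) = 13312.5.
Government spending = 55 × 645 = 35475.
Net change = 15975 + 13312.5 − 35475 = -6187.5. The loss equals the DWL triangle ½·55·225.

Net change in total surplus = -6187.5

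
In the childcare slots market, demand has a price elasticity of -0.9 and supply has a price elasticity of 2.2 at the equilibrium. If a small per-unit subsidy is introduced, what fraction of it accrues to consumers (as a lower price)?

For a small subsidy around the equilibrium, the benefit split depends on the relative slopes, which at a point are proportional to the elasticities.
Buyer share = εs/(εs + |εd|) = 2.2/(2.2 + 0.9) = 22/31; seller share = |εd|/(εs + |εd|) = 9/31.

Consumer share = 22/31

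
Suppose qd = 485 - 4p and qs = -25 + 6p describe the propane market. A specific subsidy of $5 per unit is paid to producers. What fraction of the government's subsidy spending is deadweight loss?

Pre-subsidy: 485 - 4p = -25 + 6p gives p* = 51, q* = 281.
With the subsidy, sellers receive ps = pb + 5 for each unit, where pb is the price buyers pay.
Supply in terms of pb becomes qs = -25 + 6(pb + 5) = 5 + 6pb. Setting this equal to demand: 485 - 4pb = 5 + 6pb, so pb = 48.
Sellers receive ps = 48 + 5 = 53; q' = 485 − 4·48 = 293.
ΔCS = ½(281 + 293)(51 − 48) = 861; ΔPS = ½(281 + 293)(53 − 51) = 574.
Government spending = 5 × 293 = 1465.
DWL = ½ × 5 × (293 − 281) = 30; fraction = 30 / 1465 = 6/293.

DWL / government spending = 6/293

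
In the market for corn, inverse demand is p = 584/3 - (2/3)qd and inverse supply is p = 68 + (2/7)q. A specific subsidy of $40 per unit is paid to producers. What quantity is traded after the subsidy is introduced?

Pre-subsidy: 584/3 - (2/3)q = 68 + (2/7)q gives q* = 133 and p* = 106.
With the subsidy, sellers receive ps = pb + 40 for each unit, where pb is the price buyers pay.
On the curves, pb = 584/3 - (2/3)q and ps = 68 + (2/7)q; the wedge ps − pb = 40 gives 68 + (2/7)q − (584/3 - (2/3)q) = 40, so q' = 175.
Then pb = 584/3 − (2/3)·175 = 78 and ps = 68 + (2/7)·175 = 118.

q' = 175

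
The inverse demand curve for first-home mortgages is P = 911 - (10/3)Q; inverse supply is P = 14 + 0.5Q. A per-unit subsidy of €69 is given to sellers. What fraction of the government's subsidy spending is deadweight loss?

Pre-subsidy: 911 - (10/3)Q = 14 + 0.5Q gives Q* = 234 and P* = 131.
With the subsidy, sellers receive Ps = Pb + 69 for each unit, where Pb is the price buyers pay.
On the curves, Pb = 911 - (10/3)Q and Ps = 14 + 0.5Q; the wedge Ps − Pb = 69 gives 14 + 0.5Q − (911 - (10/3)Q) = 69, so Q' = 252.
Then Pb = 911 − (10/3)·252 = 71 and Ps = 14 + 0.5·252 = 140.
ΔCS = ½(234 + 252)(131 − 71) = 14580; ΔPS = ½(234 + 252)(140 − 131) = 2187.
Government spending = 69 × 252 = 17388.
DWL = ½ × 69 × (252 − 234) = 621; fraction = 621 / 17388 = 1/28.

DWL / government spending = 1/28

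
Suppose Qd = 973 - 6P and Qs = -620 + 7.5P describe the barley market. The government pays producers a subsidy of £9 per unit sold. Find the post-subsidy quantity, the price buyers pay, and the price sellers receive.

Pre-subsidy: 973 - 6P = -620 + 7.5P gives P* = 118, Q* = 265.
With the subsidy, sellers receive Ps = Pb + 9 for each unit, where Pb is the price buyers pay.
Supply in terms of Pb becomes Qs = -620 + 7.5(Pb + 9) = -552.5 + 7.5Pb. Setting this equal to demand: 973 - 6Pb = -552.5 + 7.5Pb, so Pb = 113.
Sellers receive Ps = 113 + 9 = 122; Q' = 973 − 6·113 = 295.

Q' = 295; buyers pay £113; sellers receive £122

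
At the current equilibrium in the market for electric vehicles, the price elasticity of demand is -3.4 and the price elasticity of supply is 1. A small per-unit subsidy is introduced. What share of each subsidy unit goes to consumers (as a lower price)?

For a small subsidy around the equilibrium, the benefit split depends on the relative slopes, which at a point are proportional to the elasticities.
Buyer share = εs/(εs + |εd|) = 1/(1 + 3.4) = 5/22; seller share = |εd|/(εs + |εd|) = 17/22.

Consumer share = 5/22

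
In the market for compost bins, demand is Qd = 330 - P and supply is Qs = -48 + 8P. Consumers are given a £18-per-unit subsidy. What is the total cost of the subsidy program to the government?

Government cost = £5472

Pre-subsidy: 330 - P = -48 + 8P gives P* = 42, Q* = 288.
With the rebate, buyers effectively pay Pb = Ps − 18, where Ps is the price sellers receive.
Demand in terms of Ps becomes Qd = 330 − 1(Ps − 18) = 348 - Ps. Setting this equal to supply: 348 - Ps = -48 + 8Ps, so Ps = 44.
Buyers pay Pb = 44 − 18 = 26; Q' = -48 + 8·44 = 304.
Government outlay = subsidy × quantity = 18 × 304 = 5472.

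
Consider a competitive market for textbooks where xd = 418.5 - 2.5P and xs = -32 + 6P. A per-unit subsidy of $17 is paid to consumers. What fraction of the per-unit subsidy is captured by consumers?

Consumer share = 12/17

Pre-subsidy: 418.5 - 2.5P = -32 + 6P gives P* = 53, x* = 286.
With the rebate, buyers effectively pay Pb = Ps − 17, where Ps is the price sellers receive.
Demand in terms of Ps becomes xd = 418.5 − 2.5(Ps − 17) = 461 - 2.5Ps. Setting this equal to supply: 461 - 2.5Ps = -32 + 6Ps, so Ps = 58.
Buyers pay Pb = 58 − 17 = 41; x' = -32 + 6·58 = 316.
Buyers' price falls by P* − Pb = 53 − 41 = 12; sellers' price rises by Ps − P* = 58 − 53 = 5.
So consumers capture 12/17 = 12/17 of each unit of subsidy.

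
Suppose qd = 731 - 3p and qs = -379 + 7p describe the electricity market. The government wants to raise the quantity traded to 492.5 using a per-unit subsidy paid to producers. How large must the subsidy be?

At q = 492.5, invert demand for the buyer price: pb = (731 − 492.5)/3 = 79.5; invert supply for the seller price: ps = (492.5 − (-379))/7 = 124.5.
The subsidy must fill the gap: s = ps − pb = 124.5 − 79.5 = 45.

Required subsidy s = 45 per unit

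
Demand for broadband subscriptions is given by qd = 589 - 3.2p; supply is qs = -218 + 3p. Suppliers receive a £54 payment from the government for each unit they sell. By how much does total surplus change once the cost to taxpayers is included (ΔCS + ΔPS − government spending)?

Pre-subsidy: 589 - 3.2p = -218 + 3p gives p* = 4035/31, q* = 5347/31.
With the subsidy, sellers receive ps = pb + 54 for each unit, where pb is the price buyers pay.
Supply in terms of pb becomes qs = -218 + 3(pb + 54) = -56 + 3pb. Setting this equal to demand: 589 - 3.2pb = -56 + 3pb, so pb = 3225/31.
Sellers receive ps = 3225/31 + 54 = 4899/31; q' = 589 − 3.2·(3225/31) = 7939/31.
ΔCS = ½(5347/31 + 7939/31)(4035/31 − 3225/31) = 5380830/961; ΔPS = ½(5347/31 + 7939/31)(4899/31 − 4035/31) = 5739552/961.
Government spending = 54 × 7939/31 = 428706/31.
Net change = 5380830/961 + 5739552/961 − 428706/31 = -69984/31. The loss equals the DWL triangle ½·54·2592/31.

Net change in total surplus = -69984/31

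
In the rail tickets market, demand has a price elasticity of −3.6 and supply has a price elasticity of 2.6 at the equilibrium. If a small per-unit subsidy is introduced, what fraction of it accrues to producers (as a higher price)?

Producer share = 18/31

For a small subsidy around the equilibrium, the benefit split depends on the relative slopes, which at a point are proportional to the elasticities.
Buyer share = εs/(εs + |εd|) = 2.6/(2.6 + 3.6) = 13/31; seller share = |εd|/(εs + |εd|) = 18/31.
So producers capture 18/31 of the subsidy.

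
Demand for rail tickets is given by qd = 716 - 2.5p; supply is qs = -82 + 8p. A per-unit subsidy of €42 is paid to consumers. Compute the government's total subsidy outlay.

Pre-subsidy: 716 - 2.5p = -82 + 8p gives p* = 76, q* = 526.
With the rebate, buyers effectively pay pb = ps − 42, where ps is the price sellers receive.
Demand in terms of ps becomes qd = 716 − 2.5(ps − 42) = 821 - 2.5ps. Setting this equal to supply: 821 - 2.5ps = -82 + 8ps, so ps = 86.
Buyers pay pb = 86 − 42 = 44; q' = -82 + 8·86 = 606.
Government outlay = subsidy × quantity = 42 × 606 = 25452.

Government cost = €25452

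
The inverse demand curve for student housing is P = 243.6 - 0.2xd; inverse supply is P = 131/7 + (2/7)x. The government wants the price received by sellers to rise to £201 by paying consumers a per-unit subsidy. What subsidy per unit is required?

Required subsidy s = £85 per unit

At a seller price of 201, quantity supplied is -65.5 + 3.5·201 = 638.
Buyers absorb 638 only when they pay Pb = 243.6 − 0.2·638 = 116.
s = Ps − Pb = 201 − 116 = 85.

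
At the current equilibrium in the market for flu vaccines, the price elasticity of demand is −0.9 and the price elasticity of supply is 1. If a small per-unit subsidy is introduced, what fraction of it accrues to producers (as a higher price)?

Producer share = 9/19

For a small subsidy around the equilibrium, the benefit split depends on the relative slopes, which at a point are proportional to the elasticities.
Buyer share = εs/(εs + |εd|) = 1/(1 + 0.9) = 10/19; seller share = |εd|/(εs + |εd|) = 9/19.
So producers capture 9/19 of the subsidy.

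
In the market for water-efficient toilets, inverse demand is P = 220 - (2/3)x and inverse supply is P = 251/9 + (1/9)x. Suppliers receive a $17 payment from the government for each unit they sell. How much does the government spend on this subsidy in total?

Pre-subsidy: 220 - (2/3)x = 251/9 + (1/9)x gives x* = 247 and P* = 166/3.
With the subsidy, sellers receive Ps = Pb + 17 for each unit, where Pb is the price buyers pay.
On the curves, Pb = 220 - (2/3)x and Ps = 251/9 + (1/9)x; the wedge Ps − Pb = 17 gives 251/9 + (1/9)x − (220 - (2/3)x) = 17, so x' = 1882/7.
Then Pb = 220 − (2/3)·(1882/7) = 856/21 and Ps = 251/9 + (1/9)·(1882/7) = 1213/21.
Government outlay = subsidy × quantity = 17 × 1882/7 = 31994/7.

Government cost = 31994/7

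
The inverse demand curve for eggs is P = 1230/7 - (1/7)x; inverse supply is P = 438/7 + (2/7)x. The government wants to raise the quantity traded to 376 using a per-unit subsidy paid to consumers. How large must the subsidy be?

Required subsidy s = 48 per unit

At x = 376, from the demand curve buyers pay Pb = 1230/7 − (1/7)·376 = 122; from the supply curve sellers need Ps = 438/7 + (2/7)·376 = 170.
The subsidy must fill the gap: s = Ps − Pb = 170 − 122 = 48.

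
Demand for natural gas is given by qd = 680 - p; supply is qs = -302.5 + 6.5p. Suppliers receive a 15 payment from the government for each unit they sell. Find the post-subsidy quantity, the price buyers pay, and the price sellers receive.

Pre-subsidy: 680 - p = -302.5 + 6.5p gives p* = 131, q* = 549.
With the subsidy, sellers receive ps = pb + 15 for each unit, where pb is the price buyers pay.
Supply in terms of pb becomes qs = -302.5 + 6.5(pb + 15) = -205 + 6.5pb. Setting this equal to demand: 680 - pb = -205 + 6.5pb, so pb = 118.
Sellers receive ps = 118 + 15 = 133; q' = 680 − 1·118 = 562.

q' = 562; buyers pay 118; sellers receive 133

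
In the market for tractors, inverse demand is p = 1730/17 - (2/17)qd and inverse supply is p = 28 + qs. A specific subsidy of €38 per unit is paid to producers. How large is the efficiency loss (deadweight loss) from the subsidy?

Pre-subsidy: 1730/17 - (2/17)q = 28 + q gives q* = 66 and p* = 94.
With the subsidy, sellers receive ps = pb + 38 for each unit, where pb is the price buyers pay.
On the curves, pb = 1730/17 - (2/17)q and ps = 28 + q; the wedge ps − pb = 38 gives 28 + q − (1730/17 - (2/17)q) = 38, so q' = 100.
Then pb = 1730/17 − (2/17)·100 = 90 and ps = 28 + 1·100 = 128.
The subsidy expands output by 100 − 66 = 34 past the efficient level; on those units the gap between marginal cost and willingness to pay runs from 0 up to 38.
DWL = ½ × 38 × 34 = 646.

Deadweight loss = €646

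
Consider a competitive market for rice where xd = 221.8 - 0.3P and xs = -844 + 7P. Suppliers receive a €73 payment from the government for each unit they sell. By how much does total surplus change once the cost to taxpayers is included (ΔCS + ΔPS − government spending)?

Net change in total surplus = -€766.5

Pre-subsidy: 221.8 - 0.3P = -844 + 7P gives P* = 146, x* = 178.
With the subsidy, sellers receive Ps = Pb + 73 for each unit, where Pb is the price buyers pay.
Supply in terms of Pb becomes xs = -844 + 7(Pb + 73) = -333 + 7Pb. Setting this equal to demand: 221.8 - 0.3Pb = -333 + 7Pb, so Pb = 76.
Sellers receive Ps = 76 + 73 = 149; x' = 221.8 − 0.3·76 = 199.
ΔCS = ½(178 + 199)(146 − 76) = 13195; ΔPS = ½(178 + 199)(149 − 146) = 565.5.
Government spending = 73 × 199 = 14527.
Net change = 13195 + 565.5 − 14527 = -766.5. The loss equals the DWL triangle ½·73·21.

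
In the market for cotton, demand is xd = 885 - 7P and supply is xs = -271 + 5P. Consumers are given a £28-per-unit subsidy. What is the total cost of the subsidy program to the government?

Government cost = 24556/3

Pre-subsidy: 885 - 7P = -271 + 5P gives P* = 289/3, x* = 632/3.
With the rebate, buyers effectively pay Pb = Ps − 28, where Ps is the price sellers receive.
Demand in terms of Ps becomes xd = 885 − 7(Ps − 28) = 1081 - 7Ps. Setting this equal to supply: 1081 - 7Ps = -271 + 5Ps, so Ps = 338/3.
Buyers pay Pb = 338/3 − 28 = 254/3; x' = -271 + 5·(338/3) = 877/3.
Government outlay = subsidy × quantity = 28 × 877/3 = 24556/3.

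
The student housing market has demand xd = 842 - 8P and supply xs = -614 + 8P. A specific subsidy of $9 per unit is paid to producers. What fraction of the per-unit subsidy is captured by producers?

Producer share = 0.5

Pre-subsidy: 842 - 8P = -614 + 8P gives P* = 91, x* = 114.
With the subsidy, sellers receive Ps = Pb + 9 for each unit, where Pb is the price buyers pay.
Supply in terms of Pb becomes xs = -614 + 8(Pb + 9) = -542 + 8Pb. Setting this equal to demand: 842 - 8Pb = -542 + 8Pb, so Pb = 86.5.
Sellers receive Ps = 86.5 + 9 = 95.5; x' = 842 − 8·86.5 = 150.
Buyers' price falls by P* − Pb = 91 − 86.5 = 4.5; sellers' price rises by Ps − P* = 95.5 − 91 = 4.5.
So producers capture 4.5/9 = 0.5 of each unit of subsidy.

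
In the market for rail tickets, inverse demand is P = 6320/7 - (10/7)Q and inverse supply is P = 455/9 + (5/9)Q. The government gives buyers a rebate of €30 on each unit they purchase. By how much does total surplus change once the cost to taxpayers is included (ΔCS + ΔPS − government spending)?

Net change in total surplus = -€226.8

Pre-subsidy: 6320/7 - (10/7)Q = 455/9 + (5/9)Q gives Q* = 429.56 and P* = 289.2.
With the rebate, buyers effectively pay Pb = Ps − 30, where Ps is the price sellers receive.
On the curves, Pb = 6320/7 - (10/7)Q and Ps = 455/9 + (5/9)Q; the wedge Ps − Pb = 30 gives 455/9 + (5/9)Q − (6320/7 - (10/7)Q) = 30, so Q' = 444.68.
Then Pb = 6320/7 − (10/7)·444.68 = 267.6 and Ps = 455/9 + (5/9)·444.68 = 297.6.
ΔCS = ½(429.56 + 444.68)(289.2 − 267.6) = 9441.792; ΔPS = ½(429.56 + 444.68)(297.6 − 289.2) = 3671.808.
Government spending = 30 × 444.68 = 13340.4.
Net change = 9441.792 + 3671.808 − 13340.4 = -226.8. The loss equals the DWL triangle ½·30·15.12.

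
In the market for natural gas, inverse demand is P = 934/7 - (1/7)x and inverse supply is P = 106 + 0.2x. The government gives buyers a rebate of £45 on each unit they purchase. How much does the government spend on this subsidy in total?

Pre-subsidy: 934/7 - (1/7)x = 106 + 0.2x gives x* = 80 and P* = 122.
With the rebate, buyers effectively pay Pb = Ps − 45, where Ps is the price sellers receive.
On the curves, Pb = 934/7 - (1/7)x and Ps = 106 + 0.2x; the wedge Ps − Pb = 45 gives 106 + 0.2x − (934/7 - (1/7)x) = 45, so x' = 211.25.
Then Pb = 934/7 − (1/7)·211.25 = 103.25 and Ps = 106 + 0.2·211.25 = 148.25.
Government outlay = subsidy × quantity = 45 × 211.25 = 9506.25.

Government cost = £9506.25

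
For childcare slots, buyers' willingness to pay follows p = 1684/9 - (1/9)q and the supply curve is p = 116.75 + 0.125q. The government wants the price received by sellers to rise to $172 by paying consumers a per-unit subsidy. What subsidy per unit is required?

Required subsidy s = $34 per unit

At a seller price of 172, quantity supplied is -934 + 8·172 = 442.
Buyers absorb 442 only when they pay pb = 1684/9 − (1/9)·442 = 138.
s = ps − pb = 172 − 138 = 34.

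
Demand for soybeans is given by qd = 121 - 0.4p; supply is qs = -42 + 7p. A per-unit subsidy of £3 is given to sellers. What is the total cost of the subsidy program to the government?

Government cost = 12579/37

Pre-subsidy: 121 - 0.4p = -42 + 7p gives p* = 815/37, q* = 4151/37.
With the subsidy, sellers receive ps = pb + 3 for each unit, where pb is the price buyers pay.
Supply in terms of pb becomes qs = -42 + 7(pb + 3) = -21 + 7pb. Setting this equal to demand: 121 - 0.4pb = -21 + 7pb, so pb = 710/37.
Sellers receive ps = 710/37 + 3 = 821/37; q' = 121 − 0.4·(710/37) = 4193/37.
Government outlay = subsidy × quantity = 3 × 4193/37 = 12579/37.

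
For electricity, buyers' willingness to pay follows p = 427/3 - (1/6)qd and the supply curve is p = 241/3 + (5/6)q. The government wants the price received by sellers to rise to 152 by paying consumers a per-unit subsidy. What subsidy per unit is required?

At a seller price of 152, quantity supplied is -96.4 + 1.2·152 = 86.
Buyers absorb 86 only when they pay pb = 427/3 − (1/6)·86 = 128.
s = ps − pb = 152 − 128 = 24.

Required subsidy s = 24 per unit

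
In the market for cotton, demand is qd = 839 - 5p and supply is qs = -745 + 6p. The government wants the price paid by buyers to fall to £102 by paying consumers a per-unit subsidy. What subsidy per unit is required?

At a buyer price of 102, quantity demanded is 839 − 5·102 = 329.
Sellers supply 329 only when they receive ps with -745 + 6·ps = 329, i.e. ps = 179.
s = ps − pb = 179 − 102 = 77.

Required subsidy s = £77 per unit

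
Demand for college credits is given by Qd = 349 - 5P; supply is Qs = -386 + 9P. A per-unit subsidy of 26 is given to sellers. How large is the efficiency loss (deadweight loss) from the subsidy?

Pre-subsidy: 349 - 5P = -386 + 9P gives P* = 52.5, Q* = 86.5.
With the subsidy, sellers receive Ps = Pb + 26 for each unit, where Pb is the price buyers pay.
Supply in terms of Pb becomes Qs = -386 + 9(Pb + 26) = -152 + 9Pb. Setting this equal to demand: 349 - 5Pb = -152 + 9Pb, so Pb = 501/14.
Sellers receive Ps = 501/14 + 26 = 865/14; Q' = 349 − 5·(501/14) = 2381/14.
The subsidy expands output by 2381/14 − 86.5 = 585/7 past the efficient level; on those units the gap between marginal cost and willingness to pay runs from 0 up to 26.
DWL = ½ × 26 × 585/7 = 7605/7.

Deadweight loss = 7605/7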